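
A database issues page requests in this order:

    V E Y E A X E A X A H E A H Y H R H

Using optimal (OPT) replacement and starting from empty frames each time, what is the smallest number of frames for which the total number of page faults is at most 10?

3

f=1: 18 faults
f=2: 11 faults
f=3: 8 faults
f=4: 7 faults
f=5: 7 faults
f=6: 7 faults
f=7: 7 faults
Smallest f with faults ≤ 10 is 3.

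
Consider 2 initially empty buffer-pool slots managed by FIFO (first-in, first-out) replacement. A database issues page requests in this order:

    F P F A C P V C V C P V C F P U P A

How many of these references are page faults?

F → fault, frames {F}
P → fault, frames {F,P}
F → hit
A → fault, evict F, frames {P,A}
C → fault, evict P, frames {A,C}
P → fault, evict A, frames {C,P}
V → fault, evict C, frames {P,V}
C → fault, evict P, frames {V,C}
V → hit
C → hit
P → fault, evict V, frames {C,P}
V → fault, evict C, frames {P,V}
C → fault, evict P, frames {V,C}
F → fault, evict V, frames {C,F}
P → fault, evict C, frames {F,P}
U → fault, evict F, frames {P,U}
P → hit
A → fault, evict P, frames {U,A}
Page faults: 14.

14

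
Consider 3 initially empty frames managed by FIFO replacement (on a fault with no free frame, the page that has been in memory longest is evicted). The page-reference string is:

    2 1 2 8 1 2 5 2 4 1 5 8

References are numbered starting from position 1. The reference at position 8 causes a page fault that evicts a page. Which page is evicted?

1

pos 1: 2: miss, frames {2}
pos 2: 1: miss, frames {2,1}
pos 3: 2: hit
pos 4: 8: miss, frames {2,1,8}
pos 5: 1: hit
pos 6: 2: hit
pos 7: 5: miss, evict 2, frames {1,8,5}
pos 8: 2: miss, evict 1, frames {8,5,2}
At position 8, page 1 is evicted.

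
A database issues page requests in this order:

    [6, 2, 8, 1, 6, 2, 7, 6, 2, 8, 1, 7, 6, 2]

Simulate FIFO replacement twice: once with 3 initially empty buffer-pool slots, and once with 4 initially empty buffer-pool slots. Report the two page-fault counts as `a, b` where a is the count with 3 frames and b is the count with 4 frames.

11, 12

3 frames: F F F F F F F . . F F . F F → 11 faults.
4 frames: F F F F . . F F F F F F F F → 12 faults.
12 > 11: adding a frame increased faults — Belady's anomaly.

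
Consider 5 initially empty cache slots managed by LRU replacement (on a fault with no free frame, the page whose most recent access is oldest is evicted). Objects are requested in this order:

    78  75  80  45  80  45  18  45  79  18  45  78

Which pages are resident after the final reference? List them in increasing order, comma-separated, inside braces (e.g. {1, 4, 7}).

{18, 45, 78, 79, 80}

78 -> fault, frames {78}
75 -> fault, frames {78,75}
80 -> fault, frames {78,75,80}
45 -> fault, frames {78,75,80,45}
80 -> hit
45 -> hit
18 -> fault, frames {78,75,80,45,18}
45 -> hit
79 -> fault, evict 78, frames {75,80,18,45,79}
18 -> hit
45 -> hit
78 -> fault, evict 75, frames {80,79,18,45,78}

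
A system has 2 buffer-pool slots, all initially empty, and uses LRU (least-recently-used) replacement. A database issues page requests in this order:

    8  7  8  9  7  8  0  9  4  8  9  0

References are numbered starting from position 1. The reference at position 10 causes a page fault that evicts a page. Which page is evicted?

pos 1: 8 → miss, frames {8}
pos 2: 7 → miss, frames {8,7}
pos 3: 8 → hit
pos 4: 9 → miss, evict 7, frames {8,9}
pos 5: 7 → miss, evict 8, frames {9,7}
pos 6: 8 → miss, evict 9, frames {7,8}
pos 7: 0 → miss, evict 7, frames {8,0}
pos 8: 9 → miss, evict 8, frames {0,9}
pos 9: 4 → miss, evict 0, frames {9,4}
pos 10: 8 → miss, evict 9, frames {4,8}
At position 10, page 9 is evicted.

9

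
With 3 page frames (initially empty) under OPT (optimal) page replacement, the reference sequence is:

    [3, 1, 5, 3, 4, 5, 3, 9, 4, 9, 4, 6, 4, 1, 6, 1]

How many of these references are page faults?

3: fault, frames (3)
1: fault, frames (3 1)
5: fault, frames (3 1 5)
3: hit
4: fault, evict 1, frames (3 5 4)
5: hit
3: hit
9: fault, evict 5, frames (3 4 9)
4: hit
9: hit
4: hit
6: fault, evict 9, frames (3 4 6)
4: hit
1: fault, evict 4, frames (3 6 1)
6: hit
1: hit
Page faults: 7.

7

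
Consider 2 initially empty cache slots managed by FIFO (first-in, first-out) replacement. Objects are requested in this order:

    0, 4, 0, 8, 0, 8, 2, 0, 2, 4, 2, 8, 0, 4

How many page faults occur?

0 → miss, frames {0}
4 → miss, frames {0,4}
0 → hit
8 → miss, evict 0, frames {4,8}
0 → miss, evict 4, frames {8,0}
8 → hit
2 → miss, evict 8, frames {0,2}
0 → hit
2 → hit
4 → miss, evict 0, frames {2,4}
2 → hit
8 → miss, evict 2, frames {4,8}
0 → miss, evict 4, frames {8,0}
4 → miss, evict 8, frames {0,4}
Page faults: 9.

9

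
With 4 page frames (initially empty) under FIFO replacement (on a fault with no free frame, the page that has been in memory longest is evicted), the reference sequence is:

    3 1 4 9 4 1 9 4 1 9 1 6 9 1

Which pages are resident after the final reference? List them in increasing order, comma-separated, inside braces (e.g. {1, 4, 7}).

3: fault, frames [3]
1: fault, frames [3, 1]
4: fault, frames [3, 1, 4]
9: fault, frames [3, 1, 4, 9]
4: hit
1: hit
9: hit
4: hit
1: hit
9: hit
1: hit
6: fault, evict 3, frames [1, 4, 9, 6]
9: hit
1: hit

{1, 4, 6, 9}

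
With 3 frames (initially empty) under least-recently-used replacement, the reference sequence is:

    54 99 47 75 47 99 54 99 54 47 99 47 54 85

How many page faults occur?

54: miss, frames [54]
99: miss, frames [54, 99]
47: miss, frames [54, 99, 47]
75: miss, evict 54, frames [99, 47, 75]
47: hit
99: hit
54: miss, evict 75, frames [47, 99, 54]
99: hit
54: hit
47: hit
99: hit
47: hit
54: hit
85: miss, evict 99, frames [47, 54, 85]
Page faults: 6.

6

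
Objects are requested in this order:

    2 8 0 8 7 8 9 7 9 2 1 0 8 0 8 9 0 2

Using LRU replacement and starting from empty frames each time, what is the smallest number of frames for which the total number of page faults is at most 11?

f=1: 18 faults
f=2: 13 faults
f=3: 11 faults
f=4: 11 faults
f=5: 8 faults
f=6: 6 faults
Smallest f with faults ≤ 11 is 3.

3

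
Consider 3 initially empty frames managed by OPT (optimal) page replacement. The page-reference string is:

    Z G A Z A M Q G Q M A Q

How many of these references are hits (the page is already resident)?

Z -> fault, frames {Z}
G -> fault, frames {Z,G}
A -> fault, frames {Z,G,A}
Z -> hit
A -> hit
M -> fault, evict Z, frames {G,A,M}
Q -> fault, evict A, frames {G,M,Q}
G -> hit
Q -> hit
M -> hit
A -> fault, evict M, frames {G,Q,A}
Q -> hit
Hits: 6.

6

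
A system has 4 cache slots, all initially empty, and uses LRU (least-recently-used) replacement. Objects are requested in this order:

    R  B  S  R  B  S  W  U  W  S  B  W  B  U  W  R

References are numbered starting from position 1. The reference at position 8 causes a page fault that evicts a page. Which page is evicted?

pos 1: R -> fault, frames {R}
pos 2: B -> fault, frames {R,B}
pos 3: S -> fault, frames {R,B,S}
pos 4: R -> hit
pos 5: B -> hit
pos 6: S -> hit
pos 7: W -> fault, frames {R,B,S,W}
pos 8: U -> fault, evict R, frames {B,S,W,U}
At position 8, page R is evicted.

R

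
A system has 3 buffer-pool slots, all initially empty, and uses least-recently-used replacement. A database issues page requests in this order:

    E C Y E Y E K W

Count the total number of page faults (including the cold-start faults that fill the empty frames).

5

E → fault, frames (E)
C → fault, frames (E C)
Y → fault, frames (E C Y)
E → hit
Y → hit
E → hit
K → fault, evict C, frames (Y E K)
W → fault, evict Y, frames (E K W)
Page faults: 5.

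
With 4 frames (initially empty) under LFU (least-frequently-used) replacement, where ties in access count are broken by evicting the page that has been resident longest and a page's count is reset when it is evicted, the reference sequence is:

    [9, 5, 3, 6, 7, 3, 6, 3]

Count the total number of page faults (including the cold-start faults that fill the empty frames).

9 → miss, frames (9)
5 → miss, frames (9 5)
3 → miss, frames (9 5 3)
6 → miss, frames (9 5 3 6)
7 → miss, evict 9, frames (5 3 6 7)
3 → hit
6 → hit
3 → hit
Page faults: 5.

5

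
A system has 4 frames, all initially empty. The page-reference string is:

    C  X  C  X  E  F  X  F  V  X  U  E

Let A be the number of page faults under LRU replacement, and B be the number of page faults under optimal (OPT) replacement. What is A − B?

1

Under LRU: F F . . F F . . F . F F → 7 faults.
Under OPT: F F . . F F . . F . F . → 6 faults.
A − B = 7 − 6 = 1.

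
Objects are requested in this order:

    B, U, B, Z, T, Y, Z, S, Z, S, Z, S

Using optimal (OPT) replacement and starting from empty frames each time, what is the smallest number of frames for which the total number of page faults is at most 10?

f=1: 12 faults
f=2: 6 faults
f=3: 6 faults
f=4: 6 faults
f=5: 6 faults
f=6: 6 faults
Smallest f with faults ≤ 10 is 2.

2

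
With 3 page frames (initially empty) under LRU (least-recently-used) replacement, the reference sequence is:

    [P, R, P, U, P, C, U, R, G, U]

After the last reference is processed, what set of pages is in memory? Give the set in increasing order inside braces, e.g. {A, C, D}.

{G, R, U}

P: fault, frames (P)
R: fault, frames (P R)
P: hit
U: fault, frames (R P U)
P: hit
C: fault, evict R, frames (U P C)
U: hit
R: fault, evict P, frames (C U R)
G: fault, evict C, frames (U R G)
U: hit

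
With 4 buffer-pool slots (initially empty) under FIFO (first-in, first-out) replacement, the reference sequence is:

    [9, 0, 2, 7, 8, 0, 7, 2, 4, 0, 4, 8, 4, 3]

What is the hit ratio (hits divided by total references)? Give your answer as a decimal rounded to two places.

9: fault, frames [9]
0: fault, frames [9, 0]
2: fault, frames [9, 0, 2]
7: fault, frames [9, 0, 2, 7]
8: fault, evict 9, frames [0, 2, 7, 8]
0: hit
7: hit
2: hit
4: fault, evict 0, frames [2, 7, 8, 4]
0: fault, evict 2, frames [7, 8, 4, 0]
4: hit
8: hit
4: hit
3: fault, evict 7, frames [8, 4, 0, 3]
Hits: 6 of 14 references → 6/14 = 0.4286.

0.43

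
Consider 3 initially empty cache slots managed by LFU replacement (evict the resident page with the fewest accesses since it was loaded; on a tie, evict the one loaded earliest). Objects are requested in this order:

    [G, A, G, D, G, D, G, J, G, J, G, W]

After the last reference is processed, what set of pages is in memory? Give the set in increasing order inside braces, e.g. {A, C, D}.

{G, J, W}

G → miss, frames (G)
A → miss, frames (G A)
G → hit
D → miss, frames (G A D)
G → hit
D → hit
G → hit
J → miss, evict A, frames (G D J)
G → hit
J → hit
G → hit
W → miss, evict D, frames (G J W)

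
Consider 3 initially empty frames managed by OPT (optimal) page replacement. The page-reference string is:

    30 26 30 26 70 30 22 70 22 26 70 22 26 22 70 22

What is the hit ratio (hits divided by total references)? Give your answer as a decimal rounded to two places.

0.75

30 → fault, frames [30]
26 → fault, frames [30, 26]
30 → hit
26 → hit
70 → fault, frames [30, 26, 70]
30 → hit
22 → fault, evict 30, frames [26, 70, 22]
70 → hit
22 → hit
26 → hit
70 → hit
22 → hit
26 → hit
22 → hit
70 → hit
22 → hit
Hits: 12 of 16 references → 12/16 = 0.7500.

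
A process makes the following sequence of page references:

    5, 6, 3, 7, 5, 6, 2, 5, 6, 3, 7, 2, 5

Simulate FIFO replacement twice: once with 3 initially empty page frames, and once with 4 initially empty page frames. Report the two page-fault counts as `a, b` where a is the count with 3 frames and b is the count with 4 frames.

10, 11

3 frames: F F F F F F F . . F F . F → 10 faults.
4 frames: F F F F . . F F F F F F F → 11 faults.
11 > 10: adding a frame increased faults — Belady's anomaly.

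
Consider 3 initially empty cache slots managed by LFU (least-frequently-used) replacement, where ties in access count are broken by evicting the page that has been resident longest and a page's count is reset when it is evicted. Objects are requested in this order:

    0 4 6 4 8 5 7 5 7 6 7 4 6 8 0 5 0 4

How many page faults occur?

0 → miss, frames (0)
4 → miss, frames (0 4)
6 → miss, frames (0 4 6)
4 → hit
8 → miss, evict 0, frames (4 6 8)
5 → miss, evict 6, frames (4 8 5)
7 → miss, evict 8, frames (4 5 7)
5 → hit
7 → hit
6 → miss, evict 4, frames (5 7 6)
7 → hit
4 → miss, evict 6, frames (5 7 4)
6 → miss, evict 4, frames (5 7 6)
8 → miss, evict 6, frames (5 7 8)
0 → miss, evict 8, frames (5 7 0)
5 → hit
0 → hit
4 → miss, evict 0, frames (5 7 4)
Page faults: 12.

12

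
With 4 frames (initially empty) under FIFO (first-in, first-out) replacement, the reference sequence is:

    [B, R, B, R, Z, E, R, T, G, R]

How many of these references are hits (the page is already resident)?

3

B: miss, frames {B}
R: miss, frames {B,R}
B: hit
R: hit
Z: miss, frames {B,R,Z}
E: miss, frames {B,R,Z,E}
R: hit
T: miss, evict B, frames {R,Z,E,T}
G: miss, evict R, frames {Z,E,T,G}
R: miss, evict Z, frames {E,T,G,R}
Hits: 3.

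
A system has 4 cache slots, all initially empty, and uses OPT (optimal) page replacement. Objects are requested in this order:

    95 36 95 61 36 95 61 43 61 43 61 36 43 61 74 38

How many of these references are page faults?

95 → miss, frames [95]
36 → miss, frames [95, 36]
95 → hit
61 → miss, frames [95, 36, 61]
36 → hit
95 → hit
61 → hit
43 → miss, frames [95, 36, 61, 43]
61 → hit
43 → hit
61 → hit
36 → hit
43 → hit
61 → hit
74 → miss, evict 43, frames [95, 36, 61, 74]
38 → miss, evict 74, frames [95, 36, 61, 38]
Page faults: 6.

6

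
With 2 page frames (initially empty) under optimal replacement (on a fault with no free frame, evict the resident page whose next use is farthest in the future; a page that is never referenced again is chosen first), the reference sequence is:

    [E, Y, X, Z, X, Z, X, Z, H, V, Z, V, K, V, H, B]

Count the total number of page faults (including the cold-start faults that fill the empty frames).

9

E → fault, frames [E]
Y → fault, frames [E, Y]
X → fault, evict Y, frames [E, X]
Z → fault, evict E, frames [X, Z]
X → hit
Z → hit
X → hit
Z → hit
H → fault, evict X, frames [Z, H]
V → fault, evict H, frames [Z, V]
Z → hit
V → hit
K → fault, evict Z, frames [V, K]
V → hit
H → fault, evict K, frames [V, H]
B → fault, evict H, frames [V, B]
Page faults: 9.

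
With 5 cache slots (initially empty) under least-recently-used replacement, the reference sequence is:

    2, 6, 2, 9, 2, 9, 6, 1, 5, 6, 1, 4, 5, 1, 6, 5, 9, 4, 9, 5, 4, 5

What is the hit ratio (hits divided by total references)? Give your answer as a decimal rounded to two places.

2 → fault, frames [2]
6 → fault, frames [2, 6]
2 → hit
9 → fault, frames [6, 2, 9]
2 → hit
9 → hit
6 → hit
1 → fault, frames [2, 9, 6, 1]
5 → fault, frames [2, 9, 6, 1, 5]
6 → hit
1 → hit
4 → fault, evict 2, frames [9, 5, 6, 1, 4]
5 → hit
1 → hit
6 → hit
5 → hit
9 → hit
4 → hit
9 → hit
5 → hit
4 → hit
5 → hit
Hits: 16 of 22 references → 16/22 = 0.7273.

0.73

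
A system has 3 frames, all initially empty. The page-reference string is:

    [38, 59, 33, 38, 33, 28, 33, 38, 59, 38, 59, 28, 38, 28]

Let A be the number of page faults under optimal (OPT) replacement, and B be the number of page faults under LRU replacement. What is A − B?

Under OPT: F F F . . F . . F . . . . . → 5 faults.
Under LRU: F F F . . F . . F . . F . . → 6 faults.
A − B = 5 − 6 = -1.

-1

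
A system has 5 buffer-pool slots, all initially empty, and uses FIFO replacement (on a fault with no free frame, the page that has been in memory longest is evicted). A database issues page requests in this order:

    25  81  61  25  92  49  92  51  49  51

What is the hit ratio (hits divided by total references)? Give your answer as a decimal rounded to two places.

25 → fault, frames (25)
81 → fault, frames (25 81)
61 → fault, frames (25 81 61)
25 → hit
92 → fault, frames (25 81 61 92)
49 → fault, frames (25 81 61 92 49)
92 → hit
51 → fault, evict 25, frames (81 61 92 49 51)
49 → hit
51 → hit
Hits: 4 of 10 references → 4/10 = 0.4000.

0.40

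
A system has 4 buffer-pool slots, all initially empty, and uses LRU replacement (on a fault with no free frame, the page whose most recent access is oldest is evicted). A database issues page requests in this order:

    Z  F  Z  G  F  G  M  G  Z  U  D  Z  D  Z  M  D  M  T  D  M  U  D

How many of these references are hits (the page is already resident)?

Z → miss, frames [Z]
F → miss, frames [Z, F]
Z → hit
G → miss, frames [F, Z, G]
F → hit
G → hit
M → miss, frames [Z, F, G, M]
G → hit
Z → hit
U → miss, evict F, frames [M, G, Z, U]
D → miss, evict M, frames [G, Z, U, D]
Z → hit
D → hit
Z → hit
M → miss, evict G, frames [U, D, Z, M]
D → hit
M → hit
T → miss, evict U, frames [Z, D, M, T]
D → hit
M → hit
U → miss, evict Z, frames [T, D, M, U]
D → hit
Hits: 13.

13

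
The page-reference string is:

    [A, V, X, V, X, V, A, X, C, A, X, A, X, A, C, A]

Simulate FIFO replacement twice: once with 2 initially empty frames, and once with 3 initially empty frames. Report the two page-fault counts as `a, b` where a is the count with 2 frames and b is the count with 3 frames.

8, 5

2 frames: F F F . . . F . F . F F . . F . → 8 faults.
3 frames: F F F . . . . . F F . . . . . . → 5 faults.
5 < 8: adding a frame reduced faults, as is typical.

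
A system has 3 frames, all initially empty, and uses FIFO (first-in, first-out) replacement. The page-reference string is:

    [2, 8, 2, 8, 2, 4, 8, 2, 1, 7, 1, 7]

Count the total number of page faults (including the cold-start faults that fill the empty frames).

5

2 → fault, frames [2]
8 → fault, frames [2, 8]
2 → hit
8 → hit
2 → hit
4 → fault, frames [2, 8, 4]
8 → hit
2 → hit
1 → fault, evict 2, frames [8, 4, 1]
7 → fault, evict 8, frames [4, 1, 7]
1 → hit
7 → hit
Page faults: 5.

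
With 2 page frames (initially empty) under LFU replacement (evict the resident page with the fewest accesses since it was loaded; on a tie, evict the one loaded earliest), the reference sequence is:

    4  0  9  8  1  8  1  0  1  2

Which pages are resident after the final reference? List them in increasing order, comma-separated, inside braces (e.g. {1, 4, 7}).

{1, 2}

4 → miss, frames {4}
0 → miss, frames {4,0}
9 → miss, evict 4, frames {0,9}
8 → miss, evict 0, frames {9,8}
1 → miss, evict 9, frames {8,1}
8 → hit
1 → hit
0 → miss, evict 8, frames {1,0}
1 → hit
2 → miss, evict 0, frames {1,2}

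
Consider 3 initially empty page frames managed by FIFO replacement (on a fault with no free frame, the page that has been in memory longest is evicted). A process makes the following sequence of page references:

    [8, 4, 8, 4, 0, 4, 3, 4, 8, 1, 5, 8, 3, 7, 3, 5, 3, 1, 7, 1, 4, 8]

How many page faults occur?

8: fault, frames [8]
4: fault, frames [8, 4]
8: hit
4: hit
0: fault, frames [8, 4, 0]
4: hit
3: fault, evict 8, frames [4, 0, 3]
4: hit
8: fault, evict 4, frames [0, 3, 8]
1: fault, evict 0, frames [3, 8, 1]
5: fault, evict 3, frames [8, 1, 5]
8: hit
3: fault, evict 8, frames [1, 5, 3]
7: fault, evict 1, frames [5, 3, 7]
3: hit
5: hit
3: hit
1: fault, evict 5, frames [3, 7, 1]
7: hit
1: hit
4: fault, evict 3, frames [7, 1, 4]
8: fault, evict 7, frames [1, 4, 8]
Page faults: 12.

12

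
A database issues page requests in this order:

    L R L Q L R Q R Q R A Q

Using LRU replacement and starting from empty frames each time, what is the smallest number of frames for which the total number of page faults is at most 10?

f=1: 12 faults
f=2: 7 faults
f=3: 4 faults
f=4: 4 faults
Smallest f with faults ≤ 10 is 2.

2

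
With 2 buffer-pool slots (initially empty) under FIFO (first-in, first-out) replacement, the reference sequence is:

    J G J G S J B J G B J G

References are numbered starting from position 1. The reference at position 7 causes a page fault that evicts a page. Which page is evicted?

S

pos 1: J → miss, frames {J}
pos 2: G → miss, frames {J,G}
pos 3: J → hit
pos 4: G → hit
pos 5: S → miss, evict J, frames {G,S}
pos 6: J → miss, evict G, frames {S,J}
pos 7: B → miss, evict S, frames {J,B}
At position 7, page S is evicted.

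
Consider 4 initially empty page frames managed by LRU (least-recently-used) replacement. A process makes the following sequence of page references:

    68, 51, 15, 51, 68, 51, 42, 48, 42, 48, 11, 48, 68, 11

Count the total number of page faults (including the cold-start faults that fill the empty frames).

7

68 -> fault, frames (68)
51 -> fault, frames (68 51)
15 -> fault, frames (68 51 15)
51 -> hit
68 -> hit
51 -> hit
42 -> fault, frames (15 68 51 42)
48 -> fault, evict 15, frames (68 51 42 48)
42 -> hit
48 -> hit
11 -> fault, evict 68, frames (51 42 48 11)
48 -> hit
68 -> fault, evict 51, frames (42 11 48 68)
11 -> hit
Page faults: 7.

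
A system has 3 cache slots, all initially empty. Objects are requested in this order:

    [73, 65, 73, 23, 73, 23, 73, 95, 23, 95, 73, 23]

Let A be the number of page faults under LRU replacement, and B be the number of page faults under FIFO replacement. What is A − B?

-1

Under LRU: F F . F . . . F . . . . → 4 faults.
Under FIFO: F F . F . . . F . . F . → 5 faults.
A − B = 4 − 5 = -1.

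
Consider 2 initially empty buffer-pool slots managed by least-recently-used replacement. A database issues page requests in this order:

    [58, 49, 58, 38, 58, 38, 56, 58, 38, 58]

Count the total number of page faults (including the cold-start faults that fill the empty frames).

6

58 -> miss, frames {58}
49 -> miss, frames {58,49}
58 -> hit
38 -> miss, evict 49, frames {58,38}
58 -> hit
38 -> hit
56 -> miss, evict 58, frames {38,56}
58 -> miss, evict 38, frames {56,58}
38 -> miss, evict 56, frames {58,38}
58 -> hit
Page faults: 6.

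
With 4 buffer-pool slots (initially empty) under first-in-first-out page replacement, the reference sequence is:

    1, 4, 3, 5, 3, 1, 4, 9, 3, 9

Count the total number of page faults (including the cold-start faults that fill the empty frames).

1 -> fault, frames (1)
4 -> fault, frames (1 4)
3 -> fault, frames (1 4 3)
5 -> fault, frames (1 4 3 5)
3 -> hit
1 -> hit
4 -> hit
9 -> fault, evict 1, frames (4 3 5 9)
3 -> hit
9 -> hit
Page faults: 5.

5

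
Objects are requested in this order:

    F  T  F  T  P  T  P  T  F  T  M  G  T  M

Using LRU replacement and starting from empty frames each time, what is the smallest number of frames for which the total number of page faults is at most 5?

3

f=1: 14 faults
f=2: 8 faults
f=3: 5 faults
f=4: 5 faults
f=5: 5 faults
Smallest f with faults ≤ 5 is 3.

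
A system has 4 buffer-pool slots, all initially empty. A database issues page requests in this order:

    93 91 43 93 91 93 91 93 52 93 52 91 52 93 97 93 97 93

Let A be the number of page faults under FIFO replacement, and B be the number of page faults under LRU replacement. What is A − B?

Under FIFO: F F F . . . . . F . . . . . F F . . → 6 faults.
Under LRU: F F F . . . . . F . . . . . F . . . → 5 faults.
A − B = 6 − 5 = 1.

1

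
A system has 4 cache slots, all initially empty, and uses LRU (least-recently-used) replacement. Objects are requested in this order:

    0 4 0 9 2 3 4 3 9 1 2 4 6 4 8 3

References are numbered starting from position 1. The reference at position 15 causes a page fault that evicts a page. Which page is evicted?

1

pos 1: 0 -> fault, frames (0)
pos 2: 4 -> fault, frames (0 4)
pos 3: 0 -> hit
pos 4: 9 -> fault, frames (4 0 9)
pos 5: 2 -> fault, frames (4 0 9 2)
pos 6: 3 -> fault, evict 4, frames (0 9 2 3)
pos 7: 4 -> fault, evict 0, frames (9 2 3 4)
pos 8: 3 -> hit
pos 9: 9 -> hit
pos 10: 1 -> fault, evict 2, frames (4 3 9 1)
pos 11: 2 -> fault, evict 4, frames (3 9 1 2)
pos 12: 4 -> fault, evict 3, frames (9 1 2 4)
pos 13: 6 -> fault, evict 9, frames (1 2 4 6)
pos 14: 4 -> hit
pos 15: 8 -> fault, evict 1, frames (2 6 4 8)
At position 15, page 1 is evicted.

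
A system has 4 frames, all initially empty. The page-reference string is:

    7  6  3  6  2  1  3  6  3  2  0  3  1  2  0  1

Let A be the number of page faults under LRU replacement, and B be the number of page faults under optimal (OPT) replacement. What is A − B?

Under LRU: F F F . F F . . . . F . F . . . → 7 faults.
Under OPT: F F F . F F . . . . F . . . . . → 6 faults.
A − B = 7 − 6 = 1.

1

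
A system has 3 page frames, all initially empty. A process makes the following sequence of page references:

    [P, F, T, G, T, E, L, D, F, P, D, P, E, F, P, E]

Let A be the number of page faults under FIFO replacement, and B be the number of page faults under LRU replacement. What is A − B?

Under FIFO: F F F F . F F F F F . . F . . . → 10 faults.
Under LRU: F F F F . F F F F F . . F F . . → 11 faults.
A − B = 10 − 11 = -1.

-1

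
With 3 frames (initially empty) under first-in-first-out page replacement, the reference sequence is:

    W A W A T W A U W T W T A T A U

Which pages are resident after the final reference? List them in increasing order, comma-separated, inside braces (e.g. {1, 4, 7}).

{A, T, U}

W -> fault, frames {W}
A -> fault, frames {W,A}
W -> hit
A -> hit
T -> fault, frames {W,A,T}
W -> hit
A -> hit
U -> fault, evict W, frames {A,T,U}
W -> fault, evict A, frames {T,U,W}
T -> hit
W -> hit
T -> hit
A -> fault, evict T, frames {U,W,A}
T -> fault, evict U, frames {W,A,T}
A -> hit
U -> fault, evict W, frames {A,T,U}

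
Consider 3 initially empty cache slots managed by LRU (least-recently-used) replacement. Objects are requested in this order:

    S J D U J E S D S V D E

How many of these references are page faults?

S -> fault, frames {S}
J -> fault, frames {S,J}
D -> fault, frames {S,J,D}
U -> fault, evict S, frames {J,D,U}
J -> hit
E -> fault, evict D, frames {U,J,E}
S -> fault, evict U, frames {J,E,S}
D -> fault, evict J, frames {E,S,D}
S -> hit
V -> fault, evict E, frames {D,S,V}
D -> hit
E -> fault, evict S, frames {V,D,E}
Page faults: 9.

9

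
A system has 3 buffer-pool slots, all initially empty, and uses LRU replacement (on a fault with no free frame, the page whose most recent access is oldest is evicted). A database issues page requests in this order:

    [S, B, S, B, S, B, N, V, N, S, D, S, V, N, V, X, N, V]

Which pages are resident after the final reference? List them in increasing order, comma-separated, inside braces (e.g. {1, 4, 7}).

S: miss, frames {S}
B: miss, frames {S,B}
S: hit
B: hit
S: hit
B: hit
N: miss, frames {S,B,N}
V: miss, evict S, frames {B,N,V}
N: hit
S: miss, evict B, frames {V,N,S}
D: miss, evict V, frames {N,S,D}
S: hit
V: miss, evict N, frames {D,S,V}
N: miss, evict D, frames {S,V,N}
V: hit
X: miss, evict S, frames {N,V,X}
N: hit
V: hit

{N, V, X}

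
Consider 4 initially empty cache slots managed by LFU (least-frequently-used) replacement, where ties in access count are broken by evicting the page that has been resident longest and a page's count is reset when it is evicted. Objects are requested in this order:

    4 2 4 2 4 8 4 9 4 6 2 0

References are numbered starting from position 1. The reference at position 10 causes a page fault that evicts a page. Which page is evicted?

pos 1: 4 -> miss, frames (4)
pos 2: 2 -> miss, frames (4 2)
pos 3: 4 -> hit
pos 4: 2 -> hit
pos 5: 4 -> hit
pos 6: 8 -> miss, frames (4 2 8)
pos 7: 4 -> hit
pos 8: 9 -> miss, frames (4 2 8 9)
pos 9: 4 -> hit
pos 10: 6 -> miss, evict 8, frames (4 2 9 6)
At position 10, page 8 is evicted.

8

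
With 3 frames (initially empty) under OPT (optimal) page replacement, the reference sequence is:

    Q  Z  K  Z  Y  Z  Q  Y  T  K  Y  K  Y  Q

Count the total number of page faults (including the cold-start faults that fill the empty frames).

Q: miss, frames [Q]
Z: miss, frames [Q, Z]
K: miss, frames [Q, Z, K]
Z: hit
Y: miss, evict K, frames [Q, Z, Y]
Z: hit
Q: hit
Y: hit
T: miss, evict Z, frames [Q, Y, T]
K: miss, evict T, frames [Q, Y, K]
Y: hit
K: hit
Y: hit
Q: hit
Page faults: 6.

6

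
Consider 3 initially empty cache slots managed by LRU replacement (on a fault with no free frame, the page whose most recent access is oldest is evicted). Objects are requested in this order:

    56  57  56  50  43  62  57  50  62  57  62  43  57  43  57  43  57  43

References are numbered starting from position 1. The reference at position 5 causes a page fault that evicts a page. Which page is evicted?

57

pos 1: 56: fault, frames (56)
pos 2: 57: fault, frames (56 57)
pos 3: 56: hit
pos 4: 50: fault, frames (57 56 50)
pos 5: 43: fault, evict 57, frames (56 50 43)
At position 5, page 57 is evicted.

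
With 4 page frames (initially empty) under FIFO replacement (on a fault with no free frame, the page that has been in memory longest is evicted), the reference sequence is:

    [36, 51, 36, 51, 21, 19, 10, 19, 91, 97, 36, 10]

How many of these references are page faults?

8

36: fault, frames [36]
51: fault, frames [36, 51]
36: hit
51: hit
21: fault, frames [36, 51, 21]
19: fault, frames [36, 51, 21, 19]
10: fault, evict 36, frames [51, 21, 19, 10]
19: hit
91: fault, evict 51, frames [21, 19, 10, 91]
97: fault, evict 21, frames [19, 10, 91, 97]
36: fault, evict 19, frames [10, 91, 97, 36]
10: hit
Page faults: 8.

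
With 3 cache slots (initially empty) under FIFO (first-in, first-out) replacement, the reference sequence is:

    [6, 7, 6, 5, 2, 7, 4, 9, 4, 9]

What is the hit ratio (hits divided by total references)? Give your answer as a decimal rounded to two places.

6: miss, frames {6}
7: miss, frames {6,7}
6: hit
5: miss, frames {6,7,5}
2: miss, evict 6, frames {7,5,2}
7: hit
4: miss, evict 7, frames {5,2,4}
9: miss, evict 5, frames {2,4,9}
4: hit
9: hit
Hits: 4 of 10 references → 4/10 = 0.4000.

0.40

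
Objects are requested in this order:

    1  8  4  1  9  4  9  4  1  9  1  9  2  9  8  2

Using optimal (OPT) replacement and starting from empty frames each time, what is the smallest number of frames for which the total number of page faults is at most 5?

4

f=1: 16 faults
f=2: 7 faults
f=3: 6 faults
f=4: 5 faults
f=5: 5 faults
Smallest f with faults ≤ 5 is 4.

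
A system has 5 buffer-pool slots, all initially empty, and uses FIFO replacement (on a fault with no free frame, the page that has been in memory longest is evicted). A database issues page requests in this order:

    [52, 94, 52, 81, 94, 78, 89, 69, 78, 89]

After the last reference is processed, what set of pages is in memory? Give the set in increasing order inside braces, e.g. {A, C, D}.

52: fault, frames {52}
94: fault, frames {52,94}
52: hit
81: fault, frames {52,94,81}
94: hit
78: fault, frames {52,94,81,78}
89: fault, frames {52,94,81,78,89}
69: fault, evict 52, frames {94,81,78,89,69}
78: hit
89: hit

{69, 78, 81, 89, 94}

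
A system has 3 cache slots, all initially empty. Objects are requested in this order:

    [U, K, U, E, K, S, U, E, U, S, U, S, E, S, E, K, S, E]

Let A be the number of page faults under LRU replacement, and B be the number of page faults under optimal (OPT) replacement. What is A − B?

Under LRU: F F . F . F F F . . . . . . . F . . → 7 faults.
Under OPT: F F . F . F . . . . . . . . . F . . → 5 faults.
A − B = 7 − 5 = 2.

2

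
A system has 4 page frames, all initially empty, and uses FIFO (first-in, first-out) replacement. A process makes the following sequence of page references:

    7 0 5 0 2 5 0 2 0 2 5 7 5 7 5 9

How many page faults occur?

7: miss, frames (7)
0: miss, frames (7 0)
5: miss, frames (7 0 5)
0: hit
2: miss, frames (7 0 5 2)
5: hit
0: hit
2: hit
0: hit
2: hit
5: hit
7: hit
5: hit
7: hit
5: hit
9: miss, evict 7, frames (0 5 2 9)
Page faults: 5.

5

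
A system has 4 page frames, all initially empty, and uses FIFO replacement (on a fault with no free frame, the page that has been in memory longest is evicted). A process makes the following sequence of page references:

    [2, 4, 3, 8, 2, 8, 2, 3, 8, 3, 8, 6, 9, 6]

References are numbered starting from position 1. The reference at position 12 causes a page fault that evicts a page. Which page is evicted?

2

pos 1: 2: fault, frames {2}
pos 2: 4: fault, frames {2,4}
pos 3: 3: fault, frames {2,4,3}
pos 4: 8: fault, frames {2,4,3,8}
pos 5: 2: hit
pos 6: 8: hit
pos 7: 2: hit
pos 8: 3: hit
pos 9: 8: hit
pos 10: 3: hit
pos 11: 8: hit
pos 12: 6: fault, evict 2, frames {4,3,8,6}
At position 12, page 2 is evicted.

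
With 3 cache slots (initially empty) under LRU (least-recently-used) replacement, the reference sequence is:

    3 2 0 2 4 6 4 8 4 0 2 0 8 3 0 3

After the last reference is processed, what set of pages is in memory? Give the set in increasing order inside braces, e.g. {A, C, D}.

3 -> fault, frames {3}
2 -> fault, frames {3,2}
0 -> fault, frames {3,2,0}
2 -> hit
4 -> fault, evict 3, frames {0,2,4}
6 -> fault, evict 0, frames {2,4,6}
4 -> hit
8 -> fault, evict 2, frames {6,4,8}
4 -> hit
0 -> fault, evict 6, frames {8,4,0}
2 -> fault, evict 8, frames {4,0,2}
0 -> hit
8 -> fault, evict 4, frames {2,0,8}
3 -> fault, evict 2, frames {0,8,3}
0 -> hit
3 -> hit

{0, 3, 8}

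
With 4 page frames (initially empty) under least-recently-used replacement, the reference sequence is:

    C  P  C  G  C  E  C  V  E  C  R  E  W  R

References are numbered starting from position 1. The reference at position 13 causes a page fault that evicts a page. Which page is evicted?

V

pos 1: C → miss, frames [C]
pos 2: P → miss, frames [C, P]
pos 3: C → hit
pos 4: G → miss, frames [P, C, G]
pos 5: C → hit
pos 6: E → miss, frames [P, G, C, E]
pos 7: C → hit
pos 8: V → miss, evict P, frames [G, E, C, V]
pos 9: E → hit
pos 10: C → hit
pos 11: R → miss, evict G, frames [V, E, C, R]
pos 12: E → hit
pos 13: W → miss, evict V, frames [C, R, E, W]
At position 13, page V is evicted.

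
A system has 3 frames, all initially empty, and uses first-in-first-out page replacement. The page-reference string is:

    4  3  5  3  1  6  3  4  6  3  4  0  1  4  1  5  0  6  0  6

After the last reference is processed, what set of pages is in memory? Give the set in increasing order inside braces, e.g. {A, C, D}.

4 -> fault, frames (4)
3 -> fault, frames (4 3)
5 -> fault, frames (4 3 5)
3 -> hit
1 -> fault, evict 4, frames (3 5 1)
6 -> fault, evict 3, frames (5 1 6)
3 -> fault, evict 5, frames (1 6 3)
4 -> fault, evict 1, frames (6 3 4)
6 -> hit
3 -> hit
4 -> hit
0 -> fault, evict 6, frames (3 4 0)
1 -> fault, evict 3, frames (4 0 1)
4 -> hit
1 -> hit
5 -> fault, evict 4, frames (0 1 5)
0 -> hit
6 -> fault, evict 0, frames (1 5 6)
0 -> fault, evict 1, frames (5 6 0)
6 -> hit

{0, 5, 6}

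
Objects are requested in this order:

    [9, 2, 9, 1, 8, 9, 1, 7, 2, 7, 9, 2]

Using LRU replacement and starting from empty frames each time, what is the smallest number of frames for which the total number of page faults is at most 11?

2

f=1: 12 faults
f=2: 10 faults
f=3: 7 faults
f=4: 6 faults
f=5: 5 faults
Smallest f with faults ≤ 11 is 2.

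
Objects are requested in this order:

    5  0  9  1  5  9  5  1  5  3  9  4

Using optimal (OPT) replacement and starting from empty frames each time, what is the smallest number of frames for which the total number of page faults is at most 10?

2

f=1: 12 faults
f=2: 9 faults
f=3: 6 faults
f=4: 6 faults
f=5: 6 faults
f=6: 6 faults
Smallest f with faults ≤ 10 is 2.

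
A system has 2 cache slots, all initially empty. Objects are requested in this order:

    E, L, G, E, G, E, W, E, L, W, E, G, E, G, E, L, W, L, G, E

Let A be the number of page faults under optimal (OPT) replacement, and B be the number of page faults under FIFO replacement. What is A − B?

-1

Under OPT: F F F . . . F . F . F F . . . F F . F F → 11 faults.
Under FIFO: F F F F . . F . F . F F . . . F F . F F → 12 faults.
A − B = 11 − 12 = -1.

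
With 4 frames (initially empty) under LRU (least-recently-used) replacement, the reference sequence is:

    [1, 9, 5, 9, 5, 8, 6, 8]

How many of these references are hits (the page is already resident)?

1 -> miss, frames [1]
9 -> miss, frames [1, 9]
5 -> miss, frames [1, 9, 5]
9 -> hit
5 -> hit
8 -> miss, frames [1, 9, 5, 8]
6 -> miss, evict 1, frames [9, 5, 8, 6]
8 -> hit
Hits: 3.

3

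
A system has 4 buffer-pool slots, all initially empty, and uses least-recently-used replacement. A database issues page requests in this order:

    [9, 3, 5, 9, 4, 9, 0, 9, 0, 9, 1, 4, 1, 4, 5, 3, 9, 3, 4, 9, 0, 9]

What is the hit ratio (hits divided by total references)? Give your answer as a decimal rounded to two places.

0.55

9 -> miss, frames {9}
3 -> miss, frames {9,3}
5 -> miss, frames {9,3,5}
9 -> hit
4 -> miss, frames {3,5,9,4}
9 -> hit
0 -> miss, evict 3, frames {5,4,9,0}
9 -> hit
0 -> hit
9 -> hit
1 -> miss, evict 5, frames {4,0,9,1}
4 -> hit
1 -> hit
4 -> hit
5 -> miss, evict 0, frames {9,1,4,5}
3 -> miss, evict 9, frames {1,4,5,3}
9 -> miss, evict 1, frames {4,5,3,9}
3 -> hit
4 -> hit
9 -> hit
0 -> miss, evict 5, frames {3,4,9,0}
9 -> hit
Hits: 12 of 22 references → 12/22 = 0.5455.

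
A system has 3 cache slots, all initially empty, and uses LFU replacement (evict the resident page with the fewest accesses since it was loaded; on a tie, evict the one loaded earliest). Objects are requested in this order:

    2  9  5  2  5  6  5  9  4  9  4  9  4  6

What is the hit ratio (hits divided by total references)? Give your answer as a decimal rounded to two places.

2 → fault, frames {2}
9 → fault, frames {2,9}
5 → fault, frames {2,9,5}
2 → hit
5 → hit
6 → fault, evict 9, frames {2,5,6}
5 → hit
9 → fault, evict 6, frames {2,5,9}
4 → fault, evict 9, frames {2,5,4}
9 → fault, evict 4, frames {2,5,9}
4 → fault, evict 9, frames {2,5,4}
9 → fault, evict 4, frames {2,5,9}
4 → fault, evict 9, frames {2,5,4}
6 → fault, evict 4, frames {2,5,6}
Hits: 3 of 14 references → 3/14 = 0.2143.

0.21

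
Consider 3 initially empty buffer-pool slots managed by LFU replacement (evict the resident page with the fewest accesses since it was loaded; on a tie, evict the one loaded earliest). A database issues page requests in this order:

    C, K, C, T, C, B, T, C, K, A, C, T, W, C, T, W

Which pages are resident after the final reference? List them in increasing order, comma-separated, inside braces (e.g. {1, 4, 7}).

{C, T, W}

C: fault, frames {C}
K: fault, frames {C,K}
C: hit
T: fault, frames {C,K,T}
C: hit
B: fault, evict K, frames {C,T,B}
T: hit
C: hit
K: fault, evict B, frames {C,T,K}
A: fault, evict K, frames {C,T,A}
C: hit
T: hit
W: fault, evict A, frames {C,T,W}
C: hit
T: hit
W: hit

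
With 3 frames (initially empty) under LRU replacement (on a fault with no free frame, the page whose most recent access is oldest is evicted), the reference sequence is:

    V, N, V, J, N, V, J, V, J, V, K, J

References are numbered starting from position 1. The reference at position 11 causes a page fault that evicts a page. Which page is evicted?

pos 1: V → miss, frames (V)
pos 2: N → miss, frames (V N)
pos 3: V → hit
pos 4: J → miss, frames (N V J)
pos 5: N → hit
pos 6: V → hit
pos 7: J → hit
pos 8: V → hit
pos 9: J → hit
pos 10: V → hit
pos 11: K → miss, evict N, frames (J V K)
At position 11, page N is evicted.

N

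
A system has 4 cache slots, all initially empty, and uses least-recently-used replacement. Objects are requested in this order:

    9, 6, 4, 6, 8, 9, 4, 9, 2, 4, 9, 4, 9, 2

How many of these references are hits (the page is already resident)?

9: fault, frames [9]
6: fault, frames [9, 6]
4: fault, frames [9, 6, 4]
6: hit
8: fault, frames [9, 4, 6, 8]
9: hit
4: hit
9: hit
2: fault, evict 6, frames [8, 4, 9, 2]
4: hit
9: hit
4: hit
9: hit
2: hit
Hits: 9.

9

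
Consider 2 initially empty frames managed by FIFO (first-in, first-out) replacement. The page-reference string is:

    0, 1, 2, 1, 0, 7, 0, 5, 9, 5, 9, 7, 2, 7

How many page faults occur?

9

0 -> fault, frames (0)
1 -> fault, frames (0 1)
2 -> fault, evict 0, frames (1 2)
1 -> hit
0 -> fault, evict 1, frames (2 0)
7 -> fault, evict 2, frames (0 7)
0 -> hit
5 -> fault, evict 0, frames (7 5)
9 -> fault, evict 7, frames (5 9)
5 -> hit
9 -> hit
7 -> fault, evict 5, frames (9 7)
2 -> fault, evict 9, frames (7 2)
7 -> hit
Page faults: 9.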